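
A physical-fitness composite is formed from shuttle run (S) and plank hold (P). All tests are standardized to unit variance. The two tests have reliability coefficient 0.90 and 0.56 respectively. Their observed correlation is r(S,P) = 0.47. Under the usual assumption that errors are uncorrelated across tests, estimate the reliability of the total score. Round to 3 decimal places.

Var(S+P) = 2 + 2·[0.47] = 2 + 0.94 = 2.94.
Under uncorrelated errors the observed covariances equal the true-score covariances, so only the own-variance terms attenuate.
True-score variance = [0.90 + 0.56] + 0.94 = 1.46 + 0.94 = 2.4.
Reliability = 2.4 / 2.94 = 0.816.

0.816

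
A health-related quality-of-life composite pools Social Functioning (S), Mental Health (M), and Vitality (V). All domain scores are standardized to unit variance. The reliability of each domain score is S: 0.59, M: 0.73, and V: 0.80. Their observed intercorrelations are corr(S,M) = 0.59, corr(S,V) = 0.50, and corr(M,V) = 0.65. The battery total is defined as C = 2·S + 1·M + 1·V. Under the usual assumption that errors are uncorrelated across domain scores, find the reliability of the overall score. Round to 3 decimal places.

Var(C) = 2² + 1 + 1 + 2·[2·0.59 + 2·0.50 + 0.65] = 6 + 5.66 = 11.66.
With uncorrelated errors the cross-covariances are all true-score covariance, so they carry over unchanged; only the diagonal terms shrink to ρᵢσᵢ².
True-score variance = [2²·0.59 + 0.73 + 0.80] + 5.66 = 3.89 + 5.66 = 9.55.
Reliability = 9.55 / 11.66 = 0.819.

0.819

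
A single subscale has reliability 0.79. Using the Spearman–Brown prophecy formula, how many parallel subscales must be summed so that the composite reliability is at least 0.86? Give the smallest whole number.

2

k ≥ ρ*(1−ρ₁)/(ρ₁(1−ρ*)) = 0.86·0.21 / (0.79·0.14) = 1.633.
Smallest integer k = 2.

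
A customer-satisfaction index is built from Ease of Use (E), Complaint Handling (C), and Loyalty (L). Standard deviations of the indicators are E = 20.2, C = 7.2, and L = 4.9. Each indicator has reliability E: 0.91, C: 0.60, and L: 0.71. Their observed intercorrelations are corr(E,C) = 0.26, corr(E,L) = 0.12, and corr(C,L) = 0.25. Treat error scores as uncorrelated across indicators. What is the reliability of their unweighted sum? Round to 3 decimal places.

Var(E+C+L) = 20.2² + 7.2² + 4.9² + 2·[20.2·7.2·0.26 + 20.2·4.9·0.12 + 7.2·4.9·0.25] = 483.89 + 117.024 = 600.914.
Because errors are independent across components, Cov(Tᵢ,Tⱼ) = Cov(Xᵢ,Xⱼ); the off-diagonal part of the true-score variance is the same as above.
True-score variance = [20.2²·0.91 + 7.2²·0.60 + 4.9²·0.71] + 117.024 = 419.467 + 117.024 = 536.491.
Reliability = 536.491 / 600.914 = 0.893.

0.893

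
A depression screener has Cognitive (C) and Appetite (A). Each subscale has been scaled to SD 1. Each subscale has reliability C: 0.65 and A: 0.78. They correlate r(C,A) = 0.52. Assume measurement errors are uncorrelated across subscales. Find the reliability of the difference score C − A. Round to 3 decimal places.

0.406

Var(C−A) = 1 + 1 − 2·0.52 = 2 − 1.04 = 0.96.
Because errors are independent across components, Cov(Tᵢ,Tⱼ) = Cov(Xᵢ,Xⱼ); the off-diagonal part of the true-score variance is the same as above.
True-score variance = [0.65 + 0.78] − 1.04 = 1.43 − 1.04 = 0.39.
Reliability = 0.39 / 0.96 = 0.406.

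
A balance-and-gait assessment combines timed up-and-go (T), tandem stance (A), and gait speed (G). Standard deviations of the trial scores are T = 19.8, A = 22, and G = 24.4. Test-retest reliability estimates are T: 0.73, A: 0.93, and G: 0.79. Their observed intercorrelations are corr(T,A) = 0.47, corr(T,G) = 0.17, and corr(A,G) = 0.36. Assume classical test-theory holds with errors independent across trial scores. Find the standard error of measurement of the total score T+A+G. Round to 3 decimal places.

16.271

Var(total) = 1471.4 + 960.221 = 2431.62.
True-score variance = 1206.64 + 960.221 = 2166.86, so reliability = 0.8911.
Error variance = 2431.62 − 2166.86 = 264.756; SEM = √264.756 = 16.271.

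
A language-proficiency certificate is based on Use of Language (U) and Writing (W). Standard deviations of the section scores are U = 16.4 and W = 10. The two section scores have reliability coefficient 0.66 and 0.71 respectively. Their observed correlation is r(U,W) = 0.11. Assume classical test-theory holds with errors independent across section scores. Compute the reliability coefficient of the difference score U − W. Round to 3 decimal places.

0.638

Var(U−W) = 16.4² + 10² − 2·16.4·10·0.11 = 368.96 − 36.08 = 332.88.
With uncorrelated errors the cross-covariances are all true-score covariance, so they carry over unchanged; only the diagonal terms shrink to ρᵢσᵢ².
True-score variance = [16.4²·0.66 + 10²·0.71] − 36.08 = 248.514 − 36.08 = 212.434.
Reliability = 212.434 / 332.88 = 0.638.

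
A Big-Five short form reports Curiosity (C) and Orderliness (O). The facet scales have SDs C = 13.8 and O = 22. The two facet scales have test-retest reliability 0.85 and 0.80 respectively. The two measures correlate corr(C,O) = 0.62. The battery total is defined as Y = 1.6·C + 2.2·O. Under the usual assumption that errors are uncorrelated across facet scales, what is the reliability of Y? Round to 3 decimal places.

0.870

Var(Y) = 1.6²·13.8² + 2.2²·22² + 2·[3.52·13.8·22·0.62] = 2830.09 + 1325.15 = 4155.24.
Because errors are independent across components, Cov(Tᵢ,Tⱼ) = Cov(Xᵢ,Xⱼ); the off-diagonal part of the true-score variance is the same as above.
True-score variance = [1.6²·13.8²·0.85 + 2.2²·22²·0.80] + 1325.15 = 2288.45 + 1325.15 = 3613.6.
Reliability = 3613.6 / 4155.24 = 0.870.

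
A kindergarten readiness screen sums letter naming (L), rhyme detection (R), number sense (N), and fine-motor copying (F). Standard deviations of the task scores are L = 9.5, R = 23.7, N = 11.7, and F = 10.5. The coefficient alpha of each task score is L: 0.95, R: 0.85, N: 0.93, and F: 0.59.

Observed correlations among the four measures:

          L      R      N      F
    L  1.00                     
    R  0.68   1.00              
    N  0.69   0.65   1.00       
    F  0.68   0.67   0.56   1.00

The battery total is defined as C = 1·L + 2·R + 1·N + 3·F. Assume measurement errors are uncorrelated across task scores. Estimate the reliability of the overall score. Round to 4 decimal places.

0.9025

Var(C) = 9.5² + 2²·23.7² + 11.7² + 3²·10.5² + 2·[2·9.5·23.7·0.68 + 9.5·11.7·0.69 + 3·9.5·10.5·0.68 + 2·23.7·11.7·0.65 + 6·23.7·10.5·0.67 + 3·11.7·10.5·0.56] = 3466.15 + 4307.26 = 7773.41.
Under uncorrelated errors the observed covariances equal the true-score covariances, so only the own-variance terms attenuate.
True-score variance = [9.5²·0.95 + 2²·23.7²·0.85 + 11.7²·0.93 + 3²·10.5²·0.59] + 4307.26 = 2708.22 + 4307.26 = 7015.48.
Reliability = 7015.48 / 7773.41 = 0.9025.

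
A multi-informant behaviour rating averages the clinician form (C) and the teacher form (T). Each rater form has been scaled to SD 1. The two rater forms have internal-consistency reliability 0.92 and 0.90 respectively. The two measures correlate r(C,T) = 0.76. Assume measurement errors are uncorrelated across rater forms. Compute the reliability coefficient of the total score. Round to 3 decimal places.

0.949

Var(C+T) = 2 + 2·[0.76] = 2 + 1.52 = 3.52.
Under uncorrelated errors the observed covariances equal the true-score covariances, so only the own-variance terms attenuate.
True-score variance = [0.92 + 0.90] + 1.52 = 1.82 + 1.52 = 3.34.
Reliability = 3.34 / 3.52 = 0.949.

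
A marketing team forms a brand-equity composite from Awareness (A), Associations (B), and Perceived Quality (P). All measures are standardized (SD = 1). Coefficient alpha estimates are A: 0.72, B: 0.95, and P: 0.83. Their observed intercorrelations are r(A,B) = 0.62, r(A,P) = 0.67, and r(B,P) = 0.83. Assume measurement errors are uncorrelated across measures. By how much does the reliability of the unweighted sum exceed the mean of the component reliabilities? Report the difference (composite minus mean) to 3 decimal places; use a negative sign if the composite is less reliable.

0.098

Var(sum) = 3 + 4.24 = 7.24; true-score variance = 2.5 + 4.24 = 6.74; composite reliability = 0.9309.
Mean component reliability = 0.8333.
Difference = 0.9309 − 0.8333 = 0.098.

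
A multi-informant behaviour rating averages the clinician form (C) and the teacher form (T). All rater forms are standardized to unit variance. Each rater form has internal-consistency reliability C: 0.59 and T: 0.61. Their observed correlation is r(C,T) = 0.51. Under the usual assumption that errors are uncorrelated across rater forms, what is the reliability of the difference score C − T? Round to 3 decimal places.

Var(C−T) = 1 + 1 − 2·0.51 = 2 − 1.02 = 0.98.
Under uncorrelated errors the observed covariances equal the true-score covariances, so only the own-variance terms attenuate.
True-score variance = [0.59 + 0.61] − 1.02 = 1.2 − 1.02 = 0.18.
Reliability = 0.18 / 0.98 = 0.184.

0.184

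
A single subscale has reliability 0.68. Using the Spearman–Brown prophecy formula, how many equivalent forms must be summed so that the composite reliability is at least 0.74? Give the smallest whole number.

2

k ≥ ρ*(1−ρ₁)/(ρ₁(1−ρ*)) = 0.74·0.32 / (0.68·0.26) = 1.339.
Smallest integer k = 2.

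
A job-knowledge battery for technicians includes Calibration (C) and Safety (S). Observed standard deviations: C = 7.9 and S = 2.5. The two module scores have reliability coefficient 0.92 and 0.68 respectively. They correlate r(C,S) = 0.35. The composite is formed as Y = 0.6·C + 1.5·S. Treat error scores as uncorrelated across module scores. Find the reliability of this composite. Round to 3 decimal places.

Var(Y) = 0.6²·7.9² + 1.5²·2.5² + 2·[0.9·7.9·2.5·0.35] = 36.5301 + 12.4425 = 48.9726.
Under uncorrelated errors the observed covariances equal the true-score covariances, so only the own-variance terms attenuate.
True-score variance = [0.6²·7.9²·0.92 + 1.5²·2.5²·0.68] + 12.4425 = 30.2327 + 12.4425 = 42.6752.
Reliability = 42.6752 / 48.9726 = 0.871.

0.871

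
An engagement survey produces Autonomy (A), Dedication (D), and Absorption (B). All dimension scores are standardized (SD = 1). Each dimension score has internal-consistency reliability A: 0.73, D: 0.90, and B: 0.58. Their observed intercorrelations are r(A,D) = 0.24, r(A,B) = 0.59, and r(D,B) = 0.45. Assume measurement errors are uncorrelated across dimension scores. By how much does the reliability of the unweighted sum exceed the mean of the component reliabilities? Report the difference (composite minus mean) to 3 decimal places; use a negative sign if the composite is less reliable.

Var(sum) = 3 + 2.56 = 5.56; true-score variance = 2.21 + 2.56 = 4.77; composite reliability = 0.8579.
Mean component reliability = 0.7367.
Difference = 0.8579 − 0.7367 = 0.121.

0.121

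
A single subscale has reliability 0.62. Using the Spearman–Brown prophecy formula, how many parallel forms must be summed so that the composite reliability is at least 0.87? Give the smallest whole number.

k ≥ ρ*(1−ρ₁)/(ρ₁(1−ρ*)) = 0.87·0.38 / (0.62·0.13) = 4.102.
Smallest integer k = 5.

5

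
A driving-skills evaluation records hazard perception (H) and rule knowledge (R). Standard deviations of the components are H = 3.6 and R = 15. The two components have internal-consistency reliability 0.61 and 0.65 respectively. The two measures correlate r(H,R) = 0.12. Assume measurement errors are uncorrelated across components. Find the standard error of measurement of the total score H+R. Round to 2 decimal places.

9.15

Var(total) = 237.96 + 12.96 = 250.92.
True-score variance = 154.156 + 12.96 = 167.116, so reliability = 0.6660.
Error variance = 250.92 − 167.116 = 83.8044; SEM = √83.8044 = 9.15.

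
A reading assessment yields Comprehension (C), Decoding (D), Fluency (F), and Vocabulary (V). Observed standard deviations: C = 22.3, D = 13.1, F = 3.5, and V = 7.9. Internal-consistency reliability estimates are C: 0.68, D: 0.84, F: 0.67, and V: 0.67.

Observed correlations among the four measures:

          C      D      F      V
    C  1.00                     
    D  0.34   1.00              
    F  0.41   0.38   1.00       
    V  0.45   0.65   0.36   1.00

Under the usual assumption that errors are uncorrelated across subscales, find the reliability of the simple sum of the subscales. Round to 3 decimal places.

Var(C+D+F+V) = 22.3² + 13.1² + 3.5² + 7.9² + 2·[22.3·13.1·0.34 + 22.3·3.5·0.41 + 22.3·7.9·0.45 + 13.1·3.5·0.38 + 13.1·7.9·0.65 + 3.5·7.9·0.36] = 743.56 + 610.493 = 1354.05.
Because errors are independent across components, Cov(Tᵢ,Tⱼ) = Cov(Xᵢ,Xⱼ); the off-diagonal part of the true-score variance is the same as above.
True-score variance = [22.3²·0.68 + 13.1²·0.84 + 3.5²·0.67 + 7.9²·0.67] + 610.493 = 532.332 + 610.493 = 1142.83.
Reliability = 1142.83 / 1354.05 = 0.844.

0.844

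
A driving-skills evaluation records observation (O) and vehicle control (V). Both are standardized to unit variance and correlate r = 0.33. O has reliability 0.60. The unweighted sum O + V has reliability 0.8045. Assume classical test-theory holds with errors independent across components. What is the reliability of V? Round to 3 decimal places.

Var(O+V) = 2 + 2·0.33 = 2.660.
True-score variance = ρ_O + ρ_V + 2·0.33, so 0.8045 = (0.60 + ρ_V + 0.66) / 2.660.
ρ_V = 0.8045·2.660 − 0.60 − 0.66 = 0.880.

0.880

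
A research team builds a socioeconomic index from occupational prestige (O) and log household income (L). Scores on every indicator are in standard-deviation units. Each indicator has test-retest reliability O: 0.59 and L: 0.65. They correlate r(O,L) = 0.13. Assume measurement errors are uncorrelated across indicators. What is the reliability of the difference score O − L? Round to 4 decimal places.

0.5632

Var(O−L) = 1 + 1 − 2·0.13 = 2 − 0.26 = 1.74.
With uncorrelated errors the cross-covariances are all true-score covariance, so they carry over unchanged; only the diagonal terms shrink to ρᵢσᵢ².
True-score variance = [0.59 + 0.65] − 0.26 = 1.24 − 0.26 = 0.98.
Reliability = 0.98 / 1.74 = 0.5632.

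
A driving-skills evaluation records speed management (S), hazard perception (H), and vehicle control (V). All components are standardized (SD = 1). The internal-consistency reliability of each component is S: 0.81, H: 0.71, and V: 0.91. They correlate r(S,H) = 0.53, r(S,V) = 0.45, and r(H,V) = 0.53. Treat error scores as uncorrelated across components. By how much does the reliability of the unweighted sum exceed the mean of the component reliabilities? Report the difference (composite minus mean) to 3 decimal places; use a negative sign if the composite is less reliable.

Var(sum) = 3 + 3.02 = 6.02; true-score variance = 2.43 + 3.02 = 5.45; composite reliability = 0.9053.
Mean component reliability = 0.8100.
Difference = 0.9053 − 0.8100 = 0.095.

0.095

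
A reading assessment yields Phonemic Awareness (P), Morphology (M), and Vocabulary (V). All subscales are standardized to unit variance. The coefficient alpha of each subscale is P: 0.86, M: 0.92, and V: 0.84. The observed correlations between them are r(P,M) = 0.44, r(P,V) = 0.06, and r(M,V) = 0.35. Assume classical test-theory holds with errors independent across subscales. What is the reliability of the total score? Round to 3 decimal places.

Var(P+M+V) = 3 + 2·[0.44 + 0.06 + 0.35] = 3 + 1.7 = 4.7.
Under uncorrelated errors the observed covariances equal the true-score covariances, so only the own-variance terms attenuate.
True-score variance = [0.86 + 0.92 + 0.84] + 1.7 = 2.62 + 1.7 = 4.32.
Reliability = 4.32 / 4.7 = 0.919.

0.919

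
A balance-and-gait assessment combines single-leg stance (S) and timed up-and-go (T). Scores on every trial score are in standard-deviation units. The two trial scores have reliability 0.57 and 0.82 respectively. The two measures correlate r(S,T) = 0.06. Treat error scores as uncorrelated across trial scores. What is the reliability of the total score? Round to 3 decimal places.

0.712

Var(S+T) = 2 + 2·[0.06] = 2 + 0.12 = 2.12.
Because errors are independent across components, Cov(Tᵢ,Tⱼ) = Cov(Xᵢ,Xⱼ); the off-diagonal part of the true-score variance is the same as above.
True-score variance = [0.57 + 0.82] + 0.12 = 1.39 + 0.12 = 1.51.
Reliability = 1.51 / 2.12 = 0.712.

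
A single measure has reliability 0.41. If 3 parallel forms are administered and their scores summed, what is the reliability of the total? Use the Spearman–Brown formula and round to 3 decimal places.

ρ_k = kρ / (1 + (k−1)ρ) = 3·0.41 / (1 + 2·0.41) = 1.230 / 1.820 = 0.676.

0.676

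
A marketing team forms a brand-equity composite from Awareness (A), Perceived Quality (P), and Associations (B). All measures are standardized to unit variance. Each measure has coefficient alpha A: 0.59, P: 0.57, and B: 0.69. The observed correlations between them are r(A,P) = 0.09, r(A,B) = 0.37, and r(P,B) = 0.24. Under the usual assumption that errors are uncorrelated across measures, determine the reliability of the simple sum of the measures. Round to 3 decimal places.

Var(A+P+B) = 3 + 2·[0.09 + 0.37 + 0.24] = 3 + 1.4 = 4.4.
Under uncorrelated errors the observed covariances equal the true-score covariances, so only the own-variance terms attenuate.
True-score variance = [0.59 + 0.57 + 0.69] + 1.4 = 1.85 + 1.4 = 3.25.
Reliability = 3.25 / 4.4 = 0.739.

0.739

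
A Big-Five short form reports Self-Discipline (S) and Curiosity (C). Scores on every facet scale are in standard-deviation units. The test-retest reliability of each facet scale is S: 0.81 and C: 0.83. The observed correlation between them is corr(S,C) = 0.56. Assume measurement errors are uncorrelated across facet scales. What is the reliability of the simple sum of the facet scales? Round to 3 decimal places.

Var(S+C) = 2 + 2·[0.56] = 2 + 1.12 = 3.12.
With uncorrelated errors the cross-covariances are all true-score covariance, so they carry over unchanged; only the diagonal terms shrink to ρᵢσᵢ².
True-score variance = [0.81 + 0.83] + 1.12 = 1.64 + 1.12 = 2.76.
Reliability = 2.76 / 3.12 = 0.885.

0.885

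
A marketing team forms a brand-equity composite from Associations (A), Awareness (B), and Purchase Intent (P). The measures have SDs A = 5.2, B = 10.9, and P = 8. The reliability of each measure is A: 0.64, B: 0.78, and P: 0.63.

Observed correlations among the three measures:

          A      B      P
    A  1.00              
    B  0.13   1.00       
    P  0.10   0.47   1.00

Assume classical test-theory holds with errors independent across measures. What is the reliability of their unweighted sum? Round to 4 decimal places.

0.8109

Var(A+B+P) = 5.2² + 10.9² + 8² + 2·[5.2·10.9·0.13 + 5.2·8·0.10 + 10.9·8·0.47] = 209.85 + 105.025 = 314.875.
Under uncorrelated errors the observed covariances equal the true-score covariances, so only the own-variance terms attenuate.
True-score variance = [5.2²·0.64 + 10.9²·0.78 + 8²·0.63] + 105.025 = 150.297 + 105.025 = 255.322.
Reliability = 255.322 / 314.875 = 0.8109.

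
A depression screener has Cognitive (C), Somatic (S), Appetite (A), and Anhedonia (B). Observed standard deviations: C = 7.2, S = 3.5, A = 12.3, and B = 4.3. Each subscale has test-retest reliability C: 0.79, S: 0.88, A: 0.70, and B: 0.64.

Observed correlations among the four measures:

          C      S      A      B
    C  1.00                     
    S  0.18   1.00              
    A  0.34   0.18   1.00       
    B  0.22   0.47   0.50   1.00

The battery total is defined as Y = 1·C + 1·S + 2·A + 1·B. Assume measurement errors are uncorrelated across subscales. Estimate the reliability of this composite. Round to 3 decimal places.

Var(Y) = 7.2² + 3.5² + 2²·12.3² + 4.3² + 2·[7.2·3.5·0.18 + 2·7.2·12.3·0.34 + 7.2·4.3·0.22 + 2·3.5·12.3·0.18 + 3.5·4.3·0.47 + 2·12.3·4.3·0.50] = 687.74 + 294.059 = 981.799.
Because errors are independent across components, Cov(Tᵢ,Tⱼ) = Cov(Xᵢ,Xⱼ); the off-diagonal part of the true-score variance is the same as above.
True-score variance = [7.2²·0.79 + 3.5²·0.88 + 2²·12.3²·0.70 + 4.3²·0.64] + 294.059 = 487.179 + 294.059 = 781.238.
Reliability = 781.238 / 981.799 = 0.796.

0.796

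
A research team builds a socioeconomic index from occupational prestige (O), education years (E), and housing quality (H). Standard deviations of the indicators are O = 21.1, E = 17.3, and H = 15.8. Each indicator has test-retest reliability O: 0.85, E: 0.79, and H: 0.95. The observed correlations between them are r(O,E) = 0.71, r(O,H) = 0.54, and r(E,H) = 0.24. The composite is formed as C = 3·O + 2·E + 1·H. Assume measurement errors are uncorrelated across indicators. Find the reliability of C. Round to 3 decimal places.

Var(C) = 3²·21.1² + 2²·17.3² + 15.8² + 2·[6·21.1·17.3·0.71 + 3·21.1·15.8·0.54 + 2·17.3·15.8·0.24] = 5453.69 + 4452.61 = 9906.3.
With uncorrelated errors the cross-covariances are all true-score covariance, so they carry over unchanged; only the diagonal terms shrink to ρᵢσᵢ².
True-score variance = [3²·21.1²·0.85 + 2²·17.3²·0.79 + 15.8²·0.95] + 4452.61 = 4588.77 + 4452.61 = 9041.38.
Reliability = 9041.38 / 9906.3 = 0.913.

0.913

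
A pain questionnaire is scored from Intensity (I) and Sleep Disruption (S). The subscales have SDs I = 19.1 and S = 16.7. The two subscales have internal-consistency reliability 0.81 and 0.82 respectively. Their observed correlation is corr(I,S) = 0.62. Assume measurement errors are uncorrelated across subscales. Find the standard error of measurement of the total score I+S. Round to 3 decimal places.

Var(total) = 643.7 + 395.523 = 1039.22.
True-score variance = 524.186 + 395.523 = 919.709, so reliability = 0.8850.
Error variance = 1039.22 − 919.709 = 119.514; SEM = √119.514 = 10.932.

10.932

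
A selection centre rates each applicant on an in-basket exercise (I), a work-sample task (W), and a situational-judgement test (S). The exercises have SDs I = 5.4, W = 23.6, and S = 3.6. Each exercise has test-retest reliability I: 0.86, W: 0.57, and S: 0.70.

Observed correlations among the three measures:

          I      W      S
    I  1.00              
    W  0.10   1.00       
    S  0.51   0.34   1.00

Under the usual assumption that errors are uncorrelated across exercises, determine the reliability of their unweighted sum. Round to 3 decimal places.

0.648

Var(I+W+S) = 5.4² + 23.6² + 3.6² + 2·[5.4·23.6·0.10 + 5.4·3.6·0.51 + 23.6·3.6·0.34] = 599.08 + 103.09 = 702.17.
Under uncorrelated errors the observed covariances equal the true-score covariances, so only the own-variance terms attenuate.
True-score variance = [5.4²·0.86 + 23.6²·0.57 + 3.6²·0.70] + 103.09 = 351.617 + 103.09 = 454.706.
Reliability = 454.706 / 702.17 = 0.648.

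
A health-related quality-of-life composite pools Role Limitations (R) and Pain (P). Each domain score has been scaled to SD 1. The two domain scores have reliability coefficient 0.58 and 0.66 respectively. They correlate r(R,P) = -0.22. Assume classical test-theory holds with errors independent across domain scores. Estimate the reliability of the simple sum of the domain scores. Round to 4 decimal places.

0.5128

Var(R+P) = 2 + 2·[(-0.22)] = 2 − 0.44 = 1.56.
With uncorrelated errors the cross-covariances are all true-score covariance, so they carry over unchanged; only the diagonal terms shrink to ρᵢσᵢ².
True-score variance = [0.58 + 0.66] − 0.44 = 1.24 − 0.44 = 0.8.
Reliability = 0.8 / 1.56 = 0.5128.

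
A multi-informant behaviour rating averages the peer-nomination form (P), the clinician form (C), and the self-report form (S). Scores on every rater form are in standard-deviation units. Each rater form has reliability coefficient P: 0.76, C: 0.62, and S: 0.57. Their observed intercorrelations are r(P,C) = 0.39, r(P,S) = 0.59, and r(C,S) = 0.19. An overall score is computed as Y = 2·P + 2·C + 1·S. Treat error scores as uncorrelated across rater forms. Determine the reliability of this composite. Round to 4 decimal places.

Var(Y) = 2² + 2² + 1 + 2·[4·0.39 + 2·0.59 + 2·0.19] = 9 + 6.24 = 15.24.
Under uncorrelated errors the observed covariances equal the true-score covariances, so only the own-variance terms attenuate.
True-score variance = [2²·0.76 + 2²·0.62 + 0.57] + 6.24 = 6.09 + 6.24 = 12.33.
Reliability = 12.33 / 15.24 = 0.8091.

0.8091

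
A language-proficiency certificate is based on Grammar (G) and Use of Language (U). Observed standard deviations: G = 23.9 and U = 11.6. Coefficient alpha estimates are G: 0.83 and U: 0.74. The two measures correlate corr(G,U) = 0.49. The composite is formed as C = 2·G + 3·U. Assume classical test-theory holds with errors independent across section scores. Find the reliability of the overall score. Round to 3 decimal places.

Var(C) = 2²·23.9² + 3²·11.6² + 2·[6·23.9·11.6·0.49] = 3495.88 + 1630.17 = 5126.05.
Because errors are independent across components, Cov(Tᵢ,Tⱼ) = Cov(Xᵢ,Xⱼ); the off-diagonal part of the true-score variance is the same as above.
True-score variance = [2²·23.9²·0.83 + 3²·11.6²·0.74] + 1630.17 = 2792.59 + 1630.17 = 4422.76.
Reliability = 4422.76 / 5126.05 = 0.863.

0.863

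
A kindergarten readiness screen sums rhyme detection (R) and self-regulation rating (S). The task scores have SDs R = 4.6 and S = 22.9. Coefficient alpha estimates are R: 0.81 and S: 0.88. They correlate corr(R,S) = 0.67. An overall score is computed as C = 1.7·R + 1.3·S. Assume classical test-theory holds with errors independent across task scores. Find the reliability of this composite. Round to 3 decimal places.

Var(C) = 1.7²·4.6² + 1.3²·22.9² + 2·[2.21·4.6·22.9·0.67] = 947.405 + 311.954 = 1259.36.
Under uncorrelated errors the observed covariances equal the true-score covariances, so only the own-variance terms attenuate.
True-score variance = [1.7²·4.6²·0.81 + 1.3²·22.9²·0.88] + 311.954 = 829.436 + 311.954 = 1141.39.
Reliability = 1141.39 / 1259.36 = 0.906.

0.906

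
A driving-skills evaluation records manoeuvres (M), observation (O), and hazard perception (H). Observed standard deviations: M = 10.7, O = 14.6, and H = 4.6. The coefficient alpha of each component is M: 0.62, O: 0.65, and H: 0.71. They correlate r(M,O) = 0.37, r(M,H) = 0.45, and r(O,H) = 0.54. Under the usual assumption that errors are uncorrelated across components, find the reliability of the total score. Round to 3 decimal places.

0.786

Var(M+O+H) = 10.7² + 14.6² + 4.6² + 2·[10.7·14.6·0.37 + 10.7·4.6·0.45 + 14.6·4.6·0.54] = 348.81 + 232.434 = 581.244.
Under uncorrelated errors the observed covariances equal the true-score covariances, so only the own-variance terms attenuate.
True-score variance = [10.7²·0.62 + 14.6²·0.65 + 4.6²·0.71] + 232.434 = 224.561 + 232.434 = 456.995.
Reliability = 456.995 / 581.244 = 0.786.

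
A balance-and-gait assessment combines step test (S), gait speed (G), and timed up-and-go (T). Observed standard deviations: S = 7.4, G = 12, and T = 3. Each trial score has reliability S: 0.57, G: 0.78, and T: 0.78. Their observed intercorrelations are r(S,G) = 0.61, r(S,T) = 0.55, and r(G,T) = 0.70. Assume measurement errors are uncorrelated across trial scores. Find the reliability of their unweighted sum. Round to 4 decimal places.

0.8537

Var(S+G+T) = 7.4² + 12² + 3² + 2·[7.4·12·0.61 + 7.4·3·0.55 + 12·3·0.70] = 207.76 + 183.156 = 390.916.
Because errors are independent across components, Cov(Tᵢ,Tⱼ) = Cov(Xᵢ,Xⱼ); the off-diagonal part of the true-score variance is the same as above.
True-score variance = [7.4²·0.57 + 12²·0.78 + 3²·0.78] + 183.156 = 150.553 + 183.156 = 333.709.
Reliability = 333.709 / 390.916 = 0.8537.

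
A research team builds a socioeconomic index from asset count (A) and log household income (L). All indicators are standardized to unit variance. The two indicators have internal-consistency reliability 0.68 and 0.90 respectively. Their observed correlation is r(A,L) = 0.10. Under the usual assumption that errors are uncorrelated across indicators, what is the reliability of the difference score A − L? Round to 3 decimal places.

Var(A−L) = 1 + 1 − 2·0.10 = 2 − 0.2 = 1.8.
With uncorrelated errors the cross-covariances are all true-score covariance, so they carry over unchanged; only the diagonal terms shrink to ρᵢσᵢ².
True-score variance = [0.68 + 0.90] − 0.2 = 1.58 − 0.2 = 1.38.
Reliability = 1.38 / 1.8 = 0.767.

0.767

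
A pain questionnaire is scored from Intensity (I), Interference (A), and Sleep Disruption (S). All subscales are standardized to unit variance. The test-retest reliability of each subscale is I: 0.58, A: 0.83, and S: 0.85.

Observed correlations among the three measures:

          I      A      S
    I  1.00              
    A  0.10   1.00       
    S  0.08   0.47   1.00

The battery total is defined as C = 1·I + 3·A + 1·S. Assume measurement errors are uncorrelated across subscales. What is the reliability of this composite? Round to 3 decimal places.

0.856

Var(C) = 1 + 3² + 1 + 2·[3·0.10 + 0.08 + 3·0.47] = 11 + 3.58 = 14.58.
Under uncorrelated errors the observed covariances equal the true-score covariances, so only the own-variance terms attenuate.
True-score variance = [0.58 + 3²·0.83 + 0.85] + 3.58 = 8.9 + 3.58 = 12.48.
Reliability = 12.48 / 14.58 = 0.856.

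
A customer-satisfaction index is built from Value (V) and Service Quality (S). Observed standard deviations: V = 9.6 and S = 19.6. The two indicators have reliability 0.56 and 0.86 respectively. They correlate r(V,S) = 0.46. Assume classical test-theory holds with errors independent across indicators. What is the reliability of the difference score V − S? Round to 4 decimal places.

Var(V−S) = 9.6² + 19.6² − 2·9.6·19.6·0.46 = 476.32 − 173.107 = 303.213.
Because errors are independent across components, Cov(Tᵢ,Tⱼ) = Cov(Xᵢ,Xⱼ); the off-diagonal part of the true-score variance is the same as above.
True-score variance = [9.6²·0.56 + 19.6²·0.86] − 173.107 = 381.987 − 173.107 = 208.88.
Reliability = 208.88 / 303.213 = 0.6889.

0.6889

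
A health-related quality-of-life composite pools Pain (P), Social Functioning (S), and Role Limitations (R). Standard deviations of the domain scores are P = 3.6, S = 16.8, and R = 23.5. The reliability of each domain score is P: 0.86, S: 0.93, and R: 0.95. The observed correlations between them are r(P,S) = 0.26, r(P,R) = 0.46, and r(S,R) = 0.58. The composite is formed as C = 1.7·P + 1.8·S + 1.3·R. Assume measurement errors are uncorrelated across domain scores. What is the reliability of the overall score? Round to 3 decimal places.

0.964

Var(C) = 1.7²·3.6² + 1.8²·16.8² + 1.3²·23.5² + 2·[3.06·3.6·16.8·0.26 + 2.21·3.6·23.5·0.46 + 2.34·16.8·23.5·0.58] = 1885.21 + 1339.89 = 3225.1.
With uncorrelated errors the cross-covariances are all true-score covariance, so they carry over unchanged; only the diagonal terms shrink to ρᵢσᵢ².
True-score variance = [1.7²·3.6²·0.86 + 1.8²·16.8²·0.93 + 1.3²·23.5²·0.95] + 1339.89 = 1769.29 + 1339.89 = 3109.18.
Reliability = 3109.18 / 3225.1 = 0.964.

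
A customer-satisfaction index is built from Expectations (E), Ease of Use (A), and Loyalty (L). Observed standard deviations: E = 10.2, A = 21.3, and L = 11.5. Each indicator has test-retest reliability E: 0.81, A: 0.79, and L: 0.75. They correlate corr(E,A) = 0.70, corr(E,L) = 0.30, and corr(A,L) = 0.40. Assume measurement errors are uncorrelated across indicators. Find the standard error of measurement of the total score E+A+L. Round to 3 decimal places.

Var(total) = 689.98 + 570.504 = 1260.48.
True-score variance = 541.875 + 570.504 = 1112.38, so reliability = 0.8825.
Error variance = 1260.48 − 1112.38 = 148.105; SEM = √148.105 = 12.170.

12.170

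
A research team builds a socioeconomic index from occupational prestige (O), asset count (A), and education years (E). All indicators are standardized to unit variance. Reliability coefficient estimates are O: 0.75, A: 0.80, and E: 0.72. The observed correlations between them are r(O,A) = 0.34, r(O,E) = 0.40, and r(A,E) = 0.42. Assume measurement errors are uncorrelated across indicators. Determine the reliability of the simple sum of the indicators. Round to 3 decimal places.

0.863

Var(O+A+E) = 3 + 2·[0.34 + 0.40 + 0.42] = 3 + 2.32 = 5.32.
With uncorrelated errors the cross-covariances are all true-score covariance, so they carry over unchanged; only the diagonal terms shrink to ρᵢσᵢ².
True-score variance = [0.75 + 0.80 + 0.72] + 2.32 = 2.27 + 2.32 = 4.59.
Reliability = 4.59 / 5.32 = 0.863.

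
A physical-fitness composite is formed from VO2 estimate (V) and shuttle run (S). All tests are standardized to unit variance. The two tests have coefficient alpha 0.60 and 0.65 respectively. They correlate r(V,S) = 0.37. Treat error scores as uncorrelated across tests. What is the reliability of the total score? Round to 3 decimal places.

Var(V+S) = 2 + 2·[0.37] = 2 + 0.74 = 2.74.
Under uncorrelated errors the observed covariances equal the true-score covariances, so only the own-variance terms attenuate.
True-score variance = [0.60 + 0.65] + 0.74 = 1.25 + 0.74 = 1.99.
Reliability = 1.99 / 2.74 = 0.726.

0.726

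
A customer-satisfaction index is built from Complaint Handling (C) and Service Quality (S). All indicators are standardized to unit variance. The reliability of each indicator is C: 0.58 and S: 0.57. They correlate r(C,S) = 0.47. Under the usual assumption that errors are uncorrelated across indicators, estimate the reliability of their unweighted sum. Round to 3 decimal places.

0.711

Var(C+S) = 2 + 2·[0.47] = 2 + 0.94 = 2.94.
With uncorrelated errors the cross-covariances are all true-score covariance, so they carry over unchanged; only the diagonal terms shrink to ρᵢσᵢ².
True-score variance = [0.58 + 0.57] + 0.94 = 1.15 + 0.94 = 2.09.
Reliability = 2.09 / 2.94 = 0.711.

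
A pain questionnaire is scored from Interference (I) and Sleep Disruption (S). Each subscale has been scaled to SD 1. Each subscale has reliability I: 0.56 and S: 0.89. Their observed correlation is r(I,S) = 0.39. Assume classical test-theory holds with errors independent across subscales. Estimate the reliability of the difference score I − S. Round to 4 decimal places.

0.5492

Var(I−S) = 1 + 1 − 2·0.39 = 2 − 0.78 = 1.22.
Under uncorrelated errors the observed covariances equal the true-score covariances, so only the own-variance terms attenuate.
True-score variance = [0.56 + 0.89] − 0.78 = 1.45 − 0.78 = 0.67.
Reliability = 0.67 / 1.22 = 0.5492.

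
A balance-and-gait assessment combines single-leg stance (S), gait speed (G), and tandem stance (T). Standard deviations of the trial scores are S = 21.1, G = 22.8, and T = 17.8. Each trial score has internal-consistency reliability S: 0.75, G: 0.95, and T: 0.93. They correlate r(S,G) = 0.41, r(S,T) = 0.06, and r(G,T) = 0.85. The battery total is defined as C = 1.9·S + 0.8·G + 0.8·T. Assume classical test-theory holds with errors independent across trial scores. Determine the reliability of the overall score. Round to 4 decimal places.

Var(C) = 1.9²·21.1² + 0.8²·22.8² + 0.8²·17.8² + 2·[1.52·21.1·22.8·0.41 + 1.52·21.1·17.8·0.06 + 0.64·22.8·17.8·0.85] = 2142.68 + 1109.68 = 3252.36.
With uncorrelated errors the cross-covariances are all true-score covariance, so they carry over unchanged; only the diagonal terms shrink to ρᵢσᵢ².
True-score variance = [1.9²·21.1²·0.75 + 0.8²·22.8²·0.95 + 0.8²·17.8²·0.93] + 1109.68 = 1710.05 + 1109.68 = 2819.73.
Reliability = 2819.73 / 3252.36 = 0.8670.

0.8670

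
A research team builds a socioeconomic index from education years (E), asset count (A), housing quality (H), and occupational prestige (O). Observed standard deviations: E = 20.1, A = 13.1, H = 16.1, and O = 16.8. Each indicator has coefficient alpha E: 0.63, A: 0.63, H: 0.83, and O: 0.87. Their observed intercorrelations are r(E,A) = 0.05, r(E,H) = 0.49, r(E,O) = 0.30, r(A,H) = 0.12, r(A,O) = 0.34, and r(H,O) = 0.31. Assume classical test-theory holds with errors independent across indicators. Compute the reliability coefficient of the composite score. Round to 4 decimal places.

0.8554

Var(E+A+H+O) = 20.1² + 13.1² + 16.1² + 16.8² + 2·[20.1·13.1·0.05 + 20.1·16.1·0.49 + 20.1·16.8·0.30 + 13.1·16.1·0.12 + 13.1·16.8·0.34 + 16.1·16.8·0.31] = 1117.07 + 914.047 = 2031.12.
Because errors are independent across components, Cov(Tᵢ,Tⱼ) = Cov(Xᵢ,Xⱼ); the off-diagonal part of the true-score variance is the same as above.
True-score variance = [20.1²·0.63 + 13.1²·0.63 + 16.1²·0.83 + 16.8²·0.87] + 914.047 = 823.334 + 914.047 = 1737.38.
Reliability = 1737.38 / 2031.12 = 0.8554.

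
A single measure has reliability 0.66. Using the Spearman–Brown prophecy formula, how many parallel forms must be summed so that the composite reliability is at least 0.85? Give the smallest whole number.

k ≥ ρ*(1−ρ₁)/(ρ₁(1−ρ*)) = 0.85·0.34 / (0.66·0.15) = 2.919.
Smallest integer k = 3.

3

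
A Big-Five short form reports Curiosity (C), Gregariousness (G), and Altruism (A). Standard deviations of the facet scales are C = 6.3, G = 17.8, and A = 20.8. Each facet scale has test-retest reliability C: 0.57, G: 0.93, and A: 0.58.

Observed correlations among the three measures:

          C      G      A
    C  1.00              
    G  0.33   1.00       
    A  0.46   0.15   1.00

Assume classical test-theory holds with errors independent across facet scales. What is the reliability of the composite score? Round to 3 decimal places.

Var(C+G+A) = 6.3² + 17.8² + 20.8² + 2·[6.3·17.8·0.33 + 6.3·20.8·0.46 + 17.8·20.8·0.15] = 789.17 + 305.641 = 1094.81.
With uncorrelated errors the cross-covariances are all true-score covariance, so they carry over unchanged; only the diagonal terms shrink to ρᵢσᵢ².
True-score variance = [6.3²·0.57 + 17.8²·0.93 + 20.8²·0.58] + 305.641 = 568.216 + 305.641 = 873.857.
Reliability = 873.857 / 1094.81 = 0.798.

0.798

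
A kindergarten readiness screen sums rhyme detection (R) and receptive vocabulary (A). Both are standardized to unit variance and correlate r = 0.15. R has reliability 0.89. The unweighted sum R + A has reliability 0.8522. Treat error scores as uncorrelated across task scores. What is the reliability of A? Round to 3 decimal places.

0.770

Var(R+A) = 2 + 2·0.15 = 2.300.
True-score variance = ρ_R + ρ_A + 2·0.15, so 0.8522 = (0.89 + ρ_A + 0.30) / 2.300.
ρ_A = 0.8522·2.300 − 0.89 − 0.30 = 0.770.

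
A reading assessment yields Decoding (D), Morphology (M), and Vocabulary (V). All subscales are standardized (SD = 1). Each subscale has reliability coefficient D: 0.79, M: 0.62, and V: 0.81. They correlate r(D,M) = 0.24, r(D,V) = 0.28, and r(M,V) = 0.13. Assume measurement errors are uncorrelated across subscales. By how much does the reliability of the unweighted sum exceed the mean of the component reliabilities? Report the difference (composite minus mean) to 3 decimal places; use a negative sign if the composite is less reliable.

0.079

Var(sum) = 3 + 1.3 = 4.3; true-score variance = 2.22 + 1.3 = 3.52; composite reliability = 0.8186.
Mean component reliability = 0.7400.
Difference = 0.8186 − 0.7400 = 0.079.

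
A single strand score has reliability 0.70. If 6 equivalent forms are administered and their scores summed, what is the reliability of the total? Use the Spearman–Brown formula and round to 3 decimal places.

0.933

ρ_k = kρ / (1 + (k−1)ρ) = 6·0.70 / (1 + 5·0.70) = 4.200 / 4.500 = 0.933.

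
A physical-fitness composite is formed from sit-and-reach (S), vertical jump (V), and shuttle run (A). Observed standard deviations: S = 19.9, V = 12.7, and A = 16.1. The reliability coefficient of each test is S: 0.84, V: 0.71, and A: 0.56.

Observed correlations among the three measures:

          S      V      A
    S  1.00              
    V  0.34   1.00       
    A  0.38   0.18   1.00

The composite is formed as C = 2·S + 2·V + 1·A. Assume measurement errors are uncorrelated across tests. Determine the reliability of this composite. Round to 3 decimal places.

Var(C) = 2²·19.9² + 2²·12.7² + 16.1² + 2·[4·19.9·12.7·0.34 + 2·19.9·16.1·0.38 + 2·12.7·16.1·0.18] = 2488.41 + 1321.64 = 3810.05.
With uncorrelated errors the cross-covariances are all true-score covariance, so they carry over unchanged; only the diagonal terms shrink to ρᵢσᵢ².
True-score variance = [2²·19.9²·0.84 + 2²·12.7²·0.71 + 16.1²·0.56] + 1321.64 = 1933.81 + 1321.64 = 3255.45.
Reliability = 3255.45 / 3810.05 = 0.854.

0.854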